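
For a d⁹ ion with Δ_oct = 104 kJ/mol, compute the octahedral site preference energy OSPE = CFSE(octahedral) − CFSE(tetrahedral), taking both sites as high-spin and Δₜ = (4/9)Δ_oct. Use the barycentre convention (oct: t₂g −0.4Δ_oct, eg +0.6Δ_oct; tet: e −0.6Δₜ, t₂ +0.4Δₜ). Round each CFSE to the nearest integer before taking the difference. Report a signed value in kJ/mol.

Octahedral high-spin t₂g⁶ eg³: CFSE = -0.6 × 104 = -62 kJ/mol.
Tetrahedral e⁴ t₂⁵ gives -0.4Δₜ = -0.4 × (4/9) × 104 = -18 kJ/mol.
Subtracting, OSPE = -62 − (-18) = -44 kJ/mol.

-44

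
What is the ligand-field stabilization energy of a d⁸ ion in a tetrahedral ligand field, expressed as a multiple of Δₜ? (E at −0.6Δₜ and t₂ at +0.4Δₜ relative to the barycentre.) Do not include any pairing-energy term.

Tetrahedral splitting is small, so the complex is high-spin.
Configuration: e⁴ t₂⁴.
CFSE = 4(-0.6Δₜ) + 4(0.4Δₜ) = -2.4Δₜ + 1.6Δₜ = -0.8Δₜ.

-0.8 Δₜ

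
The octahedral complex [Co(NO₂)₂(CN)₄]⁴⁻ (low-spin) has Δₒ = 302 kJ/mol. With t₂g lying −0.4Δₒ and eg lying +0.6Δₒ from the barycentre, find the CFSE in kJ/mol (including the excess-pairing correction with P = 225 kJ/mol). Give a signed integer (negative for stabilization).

Ligand charges: 2×(-1) from NO₂⁻ and 4×(-1) from CN⁻ sum to -6; with overall charge -4, Co is +2.
Group 9 minus oxidation state +2 gives a d⁷ configuration for Co²⁺.
Configuration: t₂g⁶ eg¹.
The orbital stabilization is -1.8Δₒ = -1.8 × 302 = -544 kJ/mol.
Relative to high-spin t₂g⁵ eg² (2 paired), the low-spin configuration has 1 additional pair, contributing +1 × 225 = +225 kJ/mol.
Overall CFSE = -544 + 225 = -319 kJ/mol.

-319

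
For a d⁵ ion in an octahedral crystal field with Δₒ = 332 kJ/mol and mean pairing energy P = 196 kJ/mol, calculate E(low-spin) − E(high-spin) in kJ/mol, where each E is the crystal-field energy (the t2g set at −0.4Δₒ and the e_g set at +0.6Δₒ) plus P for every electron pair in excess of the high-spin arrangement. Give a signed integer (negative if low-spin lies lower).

-272

In the high-spin limit (t2g^3 e_g^2) the orbital term is 0.0Δₒ = 0 kJ/mol, with no excess pairing.
Low-spin t2g^5 e_g^0 gives -2.0Δₒ = -664 kJ/mol, but forming 2 extra pairs costs 2P = 392 kJ/mol, so E(LS) = -664 + 392 = -272 kJ/mol.
Thus E(LS) − E(HS) = -272 kJ/mol.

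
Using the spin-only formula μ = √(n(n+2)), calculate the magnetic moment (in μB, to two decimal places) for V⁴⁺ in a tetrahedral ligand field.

1.73 μB

Group 5 minus oxidation state +4 gives a d¹ configuration for V⁴⁺.
With tetrahedral geometry the complex is necessarily high-spin.
Configuration: e^1 t2^0 → 1 unpaired electron.
μ(spin-only) = √[1(1+2)] = √3 ≈ 1.73 μB.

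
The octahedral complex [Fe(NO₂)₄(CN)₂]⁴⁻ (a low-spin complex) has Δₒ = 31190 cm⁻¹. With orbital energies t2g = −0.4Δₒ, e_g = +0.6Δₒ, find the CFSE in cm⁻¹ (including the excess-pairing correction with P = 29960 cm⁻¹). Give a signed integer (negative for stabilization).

Ligand charges: 4×(-1) from NO₂⁻ and 2×(-1) from CN⁻ sum to -6; with overall charge -4, Fe is +2.
Fe sits in group 8; removing 2 electrons leaves Fe²⁺ with 8 − 2 = 6 d electrons.
Electron filling gives t2g^6 e_g^0.
CFSE(orbital) = 6×(-0.4Δₒ) + 0×(0.6Δₒ) = -2.4Δₒ; with Δₒ = 31190 cm⁻¹ that is -74856 cm⁻¹.
Relative to high-spin t2g^4 e_g^2 (1 paired), the low-spin configuration has 2 additional pairs, contributing +2 × 29960 = +59920 cm⁻¹.
Net CFSE = -74856 + 59920 = -14936 cm⁻¹.

-14936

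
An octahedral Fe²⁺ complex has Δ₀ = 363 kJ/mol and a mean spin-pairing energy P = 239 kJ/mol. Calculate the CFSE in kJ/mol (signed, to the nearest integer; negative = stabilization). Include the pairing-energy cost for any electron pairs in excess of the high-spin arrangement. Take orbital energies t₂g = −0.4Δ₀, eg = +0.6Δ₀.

Fe is in group 8, so Fe²⁺ is d⁶ (8 − 2 = 6).
Δ₀ > P, so pairing is preferred: the ground state is low-spin.
That gives t₂g⁶ eg⁰.
Orbital CFSE = -2.4Δ₀ = -2.4 × 363 = -871 kJ/mol.
Excess pairs vs high-spin: 3 − 1 = 2; pairing cost = +478 kJ/mol.
Net CFSE = -871 + 478 = -393 kJ/mol.

-393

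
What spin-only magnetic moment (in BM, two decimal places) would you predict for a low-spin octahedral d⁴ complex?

2.83 BM

Configuration: t₂g⁴ eg⁰ → 2 unpaired electrons.
μ(spin-only) = √[2(2+2)] = √8 ≈ 2.83 BM.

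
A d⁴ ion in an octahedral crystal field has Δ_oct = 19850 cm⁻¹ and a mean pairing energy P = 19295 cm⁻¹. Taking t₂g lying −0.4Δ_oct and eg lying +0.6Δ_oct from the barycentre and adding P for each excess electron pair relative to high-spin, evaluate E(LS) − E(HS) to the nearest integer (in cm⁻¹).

-555

High-spin: t₂g³ eg¹, CFSE = -0.6Δ_oct = -11910 cm⁻¹.
For low-spin the configuration is t₂g⁴ eg⁰: orbital energy -1.6 × 19850 = -31760 cm⁻¹, and 1 additional pair relative to high-spin adds 19295 cm⁻¹, giving -12465 cm⁻¹.
Thus E(LS) − E(HS) = -555 cm⁻¹.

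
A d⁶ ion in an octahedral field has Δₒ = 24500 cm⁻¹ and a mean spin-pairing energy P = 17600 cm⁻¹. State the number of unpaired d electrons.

Here Δₒ > P (24500 > 17600), so the low-spin state is favoured.
Configuration: t₂g⁶ eg⁰.
Unpaired electrons: 0.

0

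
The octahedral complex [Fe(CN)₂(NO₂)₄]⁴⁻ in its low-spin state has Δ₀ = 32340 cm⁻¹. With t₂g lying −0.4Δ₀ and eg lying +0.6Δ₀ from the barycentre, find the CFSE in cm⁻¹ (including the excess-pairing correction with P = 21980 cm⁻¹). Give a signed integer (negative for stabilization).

Ligand charges: 2×(-1) from CN⁻ and 4×(-1) from NO₂⁻ sum to -6; with overall charge -4, Fe is +2.
Fe is in group 8, so Fe²⁺ is d⁶ (8 − 2 = 6).
The d⁶ electrons fill as t₂g⁶ eg⁰.
Orbital CFSE = 6(-0.4) + 0(0.6) = -2.4Δ₀ = -2.4 × 32340 = -77616 cm⁻¹.
Pairing penalty: 3 pairs vs 1 in the high-spin reference → 2 extra × P = 43960 cm⁻¹.
Combining: -77616 + 43960 = -33656 cm⁻¹.

-33656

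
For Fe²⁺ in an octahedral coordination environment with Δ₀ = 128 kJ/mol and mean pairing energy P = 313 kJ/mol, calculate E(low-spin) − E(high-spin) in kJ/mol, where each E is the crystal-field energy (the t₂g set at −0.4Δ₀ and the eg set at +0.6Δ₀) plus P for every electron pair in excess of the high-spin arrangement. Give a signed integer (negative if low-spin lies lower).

Fe is in group 8, so Fe²⁺ is d⁶ (8 − 2 = 6).
In the high-spin limit (t₂g⁴ eg²) the orbital term is -0.4Δ₀ = -51 kJ/mol, with no excess pairing.
For low-spin the configuration is t₂g⁶ eg⁰: orbital energy -2.4 × 128 = -307 kJ/mol, and 2 additional pairs relative to high-spin add 626 kJ/mol, giving 319 kJ/mol.
E(LS) − E(HS) = 319 − (-51) = 370 kJ/mol.

370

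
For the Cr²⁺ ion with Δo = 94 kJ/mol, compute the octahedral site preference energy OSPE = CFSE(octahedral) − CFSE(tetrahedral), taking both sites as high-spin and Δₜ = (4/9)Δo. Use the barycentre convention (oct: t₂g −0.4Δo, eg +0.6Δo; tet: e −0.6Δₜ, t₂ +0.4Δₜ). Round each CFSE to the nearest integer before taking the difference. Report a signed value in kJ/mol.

-39

Cr is in group 6, so Cr²⁺ is d⁴ (6 − 2 = 4).
In an octahedral site d⁴ (HS) is t₂g³ eg¹, giving CFSE(oct) = -0.6Δo = -56 kJ/mol.
In a tetrahedral site the filling is e² t₂²: CFSE(tet) = -0.4Δₜ = -0.4 × (4/9)(94) = -17 kJ/mol.
OSPE = CFSE(oct) − CFSE(tet) = -56 − (-17) = -39 kJ/mol.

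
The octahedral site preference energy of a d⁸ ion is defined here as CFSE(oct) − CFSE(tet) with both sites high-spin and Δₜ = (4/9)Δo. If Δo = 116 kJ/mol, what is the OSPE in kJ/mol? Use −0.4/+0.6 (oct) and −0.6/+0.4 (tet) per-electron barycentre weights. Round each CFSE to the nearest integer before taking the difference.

Octahedral (high-spin): t₂g⁶ eg², CFSE = 6(−0.4) + 2(+0.6) = -1.2Δo = -1.2 × 116 = -139 kJ/mol.
Tetrahedral: e⁴ t₂⁴, CFSE = 4(−0.6) + 4(+0.4) = -0.8Δₜ = -0.8 × (4/9) × 116 = -41 kJ/mol.
OSPE = CFSE(oct) − CFSE(tet) = -139 − (-41) = -98 kJ/mol.

-98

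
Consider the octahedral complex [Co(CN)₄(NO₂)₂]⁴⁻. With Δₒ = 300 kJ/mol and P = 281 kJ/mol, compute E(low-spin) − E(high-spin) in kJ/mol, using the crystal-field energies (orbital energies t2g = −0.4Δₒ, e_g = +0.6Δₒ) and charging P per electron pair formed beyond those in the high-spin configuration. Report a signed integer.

Ligand charges: 4×(-1) from CN⁻ and 2×(-1) from NO₂⁻ sum to -6; with overall charge -4, Co is +2.
Co sits in group 9; removing 2 electrons leaves Co²⁺ with 9 − 2 = 7 d electrons.
High-spin: t2g^5 e_g^2, CFSE = -0.8Δₒ = -240 kJ/mol.
Low-spin: t2g^6 e_g^1, orbital CFSE = -1.8Δₒ = -540 kJ/mol; plus 1 excess pair × P = +281 kJ/mol; total -259 kJ/mol.
E(LS) − E(HS) = -259 − (-240) = -19 kJ/mol.

-19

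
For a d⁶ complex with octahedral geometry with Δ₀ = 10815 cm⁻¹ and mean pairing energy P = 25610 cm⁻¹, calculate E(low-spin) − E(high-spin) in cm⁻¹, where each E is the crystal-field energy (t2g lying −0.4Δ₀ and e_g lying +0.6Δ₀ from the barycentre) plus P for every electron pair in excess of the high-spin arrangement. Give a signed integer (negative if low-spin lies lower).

29590

In the high-spin limit (t2g^4 e_g^2) the orbital term is -0.4Δ₀ = -4326 cm⁻¹, with no excess pairing.
Low-spin t2g^6 e_g^0 gives -2.4Δ₀ = -25956 cm⁻¹, but forming 2 extra pairs costs 2P = 51220 cm⁻¹, so E(LS) = -25956 + 51220 = 25264 cm⁻¹.
The difference is 25264 − (-4326) = 29590 cm⁻¹, so high-spin lies lower.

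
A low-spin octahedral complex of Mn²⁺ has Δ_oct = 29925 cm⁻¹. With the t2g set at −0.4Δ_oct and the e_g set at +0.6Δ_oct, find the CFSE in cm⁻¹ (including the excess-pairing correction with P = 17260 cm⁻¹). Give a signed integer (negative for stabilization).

-25330

Mn is in group 7, so Mn²⁺ is d⁵ (7 − 2 = 5).
Electron filling gives t2g^5 e_g^0.
Orbital CFSE = 5(-0.4) + 0(0.6) = -2.0Δ_oct = -2.0 × 29925 = -59850 cm⁻¹.
High-spin d⁵ would be t2g^3 e_g^2 with 0 pairs; low-spin has 2, so 2 excess pairs cost +2P = +34520 cm⁻¹.
Net CFSE = -59850 + 34520 = -25330 cm⁻¹.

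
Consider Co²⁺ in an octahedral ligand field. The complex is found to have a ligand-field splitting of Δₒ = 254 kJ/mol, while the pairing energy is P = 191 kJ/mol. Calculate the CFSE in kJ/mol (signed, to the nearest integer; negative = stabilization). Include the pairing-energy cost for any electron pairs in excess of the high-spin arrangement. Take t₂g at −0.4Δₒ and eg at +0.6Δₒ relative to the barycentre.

Co²⁺: group 9, so d-count = 9 − 2 = 7.
Here Δₒ > P (254 > 191), so the low-spin state is favoured.
Configuration: t₂g⁶ eg¹.
Orbital CFSE = -1.8Δₒ = -1.8 × 254 = -457 kJ/mol.
Excess pairs vs high-spin: 3 − 2 = 1; pairing cost = +191 kJ/mol.
Net CFSE = -457 + 191 = -266 kJ/mol.

-266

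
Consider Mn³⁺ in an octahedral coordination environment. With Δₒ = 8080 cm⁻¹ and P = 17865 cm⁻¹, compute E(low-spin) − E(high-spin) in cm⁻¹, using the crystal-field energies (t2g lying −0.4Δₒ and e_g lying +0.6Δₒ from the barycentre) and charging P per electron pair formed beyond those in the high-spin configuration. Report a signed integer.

Group 7 minus oxidation state +3 gives a d⁴ configuration for Mn³⁺.
In the high-spin limit (t2g^3 e_g^1) the orbital term is -0.6Δₒ = -4848 cm⁻¹, with no excess pairing.
For low-spin the configuration is t2g^4 e_g^0: orbital energy -1.6 × 8080 = -12928 cm⁻¹, and 1 additional pair relative to high-spin adds 17865 cm⁻¹, giving 4937 cm⁻¹.
Thus E(LS) − E(HS) = 9785 cm⁻¹.

9785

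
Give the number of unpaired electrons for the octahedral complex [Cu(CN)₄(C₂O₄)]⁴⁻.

1

Ligand charges: 4×(-1) from CN⁻ and 1×(-2) from C₂O₄²⁻ sum to -6; with overall charge -4, Cu is +2.
Cu is in group 11, so Cu²⁺ is d⁹ (11 − 2 = 9).
Configuration: t₂g⁶ eg³, giving 1 unpaired electron.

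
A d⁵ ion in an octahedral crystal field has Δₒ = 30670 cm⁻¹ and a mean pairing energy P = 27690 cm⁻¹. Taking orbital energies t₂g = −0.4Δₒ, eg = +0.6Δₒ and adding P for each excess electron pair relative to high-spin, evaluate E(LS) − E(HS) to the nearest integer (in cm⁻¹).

-5960

High-spin d⁵ fills as t₂g³ eg² with CFSE 3(−0.4) + 2(+0.6) = 0.0Δₒ = 0 cm⁻¹.
Low-spin t₂g⁵ eg⁰ gives -2.0Δₒ = -61340 cm⁻¹, but forming 2 extra pairs costs 2P = 55380 cm⁻¹, so E(LS) = -61340 + 55380 = -5960 cm⁻¹.
E(LS) − E(HS) = -5960 − (0) = -5960 cm⁻¹.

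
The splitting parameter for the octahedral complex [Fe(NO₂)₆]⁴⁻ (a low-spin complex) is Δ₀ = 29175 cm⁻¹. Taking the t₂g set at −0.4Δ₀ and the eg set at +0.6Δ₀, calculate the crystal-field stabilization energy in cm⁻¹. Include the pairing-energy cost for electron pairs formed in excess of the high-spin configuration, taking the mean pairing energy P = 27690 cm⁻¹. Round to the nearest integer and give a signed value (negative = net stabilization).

Each NO₂⁻ contributes -1; 6 × (-1) = -6. With overall charge -4, Fe is in the +2 oxidation state.
Fe sits in group 8; removing 2 electrons leaves Fe²⁺ with 8 − 2 = 6 d electrons.
Electron filling gives t₂g⁶ eg⁰.
Orbital CFSE = 6(-0.4) + 0(0.6) = -2.4Δ₀ = -2.4 × 29175 = -70020 cm⁻¹.
Relative to high-spin t₂g⁴ eg² (1 paired), the low-spin configuration has 2 additional pairs, contributing +2 × 27690 = +55380 cm⁻¹.
Combining: -70020 + 55380 = -14640 cm⁻¹.

-14640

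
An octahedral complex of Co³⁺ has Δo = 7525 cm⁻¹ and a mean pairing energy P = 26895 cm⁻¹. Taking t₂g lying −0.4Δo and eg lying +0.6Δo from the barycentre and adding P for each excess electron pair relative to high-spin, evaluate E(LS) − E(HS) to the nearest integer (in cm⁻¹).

38740

Co is in group 9, so Co³⁺ is d⁶ (9 − 3 = 6).
In the high-spin limit (t₂g⁴ eg²) the orbital term is -0.4Δo = -3010 cm⁻¹, with no excess pairing.
Low-spin: t₂g⁶ eg⁰, orbital CFSE = -2.4Δo = -18060 cm⁻¹; plus 2 excess pairs × P = +53790 cm⁻¹; total 35730 cm⁻¹.
The difference is 35730 − (-3010) = 38740 cm⁻¹, so high-spin lies lower.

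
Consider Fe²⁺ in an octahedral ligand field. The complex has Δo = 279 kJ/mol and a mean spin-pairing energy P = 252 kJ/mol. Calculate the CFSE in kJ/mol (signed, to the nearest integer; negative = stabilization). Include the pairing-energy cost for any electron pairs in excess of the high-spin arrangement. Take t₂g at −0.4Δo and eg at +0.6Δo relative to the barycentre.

Fe sits in group 8; removing 2 electrons leaves Fe²⁺ with 8 − 2 = 6 d electrons.
Δo > P, so pairing is preferred: the ground state is low-spin.
Filling d⁶ accordingly: t₂g⁶ eg⁰.
Orbital CFSE = -2.4Δo = -2.4 × 279 = -670 kJ/mol.
Excess pairs vs high-spin: 3 − 1 = 2; pairing cost = +504 kJ/mol.
Net CFSE = -670 + 504 = -166 kJ/mol.

-166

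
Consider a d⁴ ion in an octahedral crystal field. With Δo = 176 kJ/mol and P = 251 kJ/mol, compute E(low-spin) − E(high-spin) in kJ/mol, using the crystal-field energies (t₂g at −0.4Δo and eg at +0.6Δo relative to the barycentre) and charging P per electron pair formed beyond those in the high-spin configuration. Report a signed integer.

High-spin d⁴ fills as t₂g³ eg¹ with CFSE 3(−0.4) + 1(+0.6) = -0.6Δo = -106 kJ/mol.
Low-spin t₂g⁴ eg⁰ gives -1.6Δo = -282 kJ/mol, but forming 1 extra pair costs 1P = 251 kJ/mol, so E(LS) = -282 + 251 = -31 kJ/mol.
Thus E(LS) − E(HS) = 75 kJ/mol.

75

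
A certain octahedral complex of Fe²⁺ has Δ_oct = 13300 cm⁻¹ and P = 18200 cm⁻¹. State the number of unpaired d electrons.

Group 8 minus oxidation state +2 gives a d⁶ configuration for Fe²⁺.
Since Δ_oct = 13300 cm⁻¹ < P = 18200 cm⁻¹, the complex adopts the high-spin configuration.
That gives t₂g⁴ eg².
Unpaired electrons: 4.

4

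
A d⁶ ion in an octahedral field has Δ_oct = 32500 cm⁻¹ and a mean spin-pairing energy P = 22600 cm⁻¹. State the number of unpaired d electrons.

Here Δ_oct > P (32500 > 22600), so the low-spin state is favoured.
Filling d⁶ accordingly: t₂g⁶ eg⁰.
Unpaired electrons: 0.

0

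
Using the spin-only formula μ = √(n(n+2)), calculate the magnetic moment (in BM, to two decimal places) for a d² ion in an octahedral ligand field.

Configuration: t₂g² eg⁰ → 2 unpaired electrons.
μ(spin-only) = √[2(2+2)] = √8 ≈ 2.83 BM.

2.83 BM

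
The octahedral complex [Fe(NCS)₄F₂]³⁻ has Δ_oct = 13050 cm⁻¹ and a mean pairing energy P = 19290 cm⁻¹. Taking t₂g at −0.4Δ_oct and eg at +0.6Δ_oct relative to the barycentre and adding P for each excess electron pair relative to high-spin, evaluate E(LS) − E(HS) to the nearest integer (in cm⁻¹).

12480

Ligand charges: 4×(-1) from NCS⁻ and 2×(-1) from F⁻ sum to -6; with overall charge -3, Fe is +3.
Group 8 minus oxidation state +3 gives a d⁵ configuration for Fe³⁺.
High-spin d⁵ fills as t₂g³ eg² with CFSE 3(−0.4) + 2(+0.6) = 0.0Δ_oct = 0 cm⁻¹.
Low-spin: t₂g⁵ eg⁰, orbital CFSE = -2.0Δ_oct = -26100 cm⁻¹; plus 2 excess pairs × P = +38580 cm⁻¹; total 12480 cm⁻¹.
Thus E(LS) − E(HS) = 12480 cm⁻¹.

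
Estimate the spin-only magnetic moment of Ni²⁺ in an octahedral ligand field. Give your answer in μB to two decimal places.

2.83 μB

Group 10 minus oxidation state +2 gives a d⁸ configuration for Ni²⁺.
Configuration: t₂g⁶ eg² → 2 unpaired electrons.
μ(spin-only) = √[2(2+2)] = √8 ≈ 2.83 μB.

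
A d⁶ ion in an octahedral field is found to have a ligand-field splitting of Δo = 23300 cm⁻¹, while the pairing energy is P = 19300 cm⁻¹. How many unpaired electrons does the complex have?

0

With Δo > P the complex is low-spin.
Configuration: t2g^6 e_g^0.
Unpaired electrons: 0.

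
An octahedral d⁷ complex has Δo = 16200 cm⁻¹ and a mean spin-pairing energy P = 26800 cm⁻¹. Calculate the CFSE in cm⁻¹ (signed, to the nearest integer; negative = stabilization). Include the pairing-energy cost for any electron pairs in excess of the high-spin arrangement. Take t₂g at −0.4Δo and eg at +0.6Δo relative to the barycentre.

-12960

Δo < P, so pairing is avoided: the ground state is high-spin.
Filling d⁷ accordingly: t₂g⁵ eg².
Orbital CFSE = -0.8Δo = -0.8 × 16200 = -12960 cm⁻¹.
High-spin has no excess pairs, so no pairing correction applies.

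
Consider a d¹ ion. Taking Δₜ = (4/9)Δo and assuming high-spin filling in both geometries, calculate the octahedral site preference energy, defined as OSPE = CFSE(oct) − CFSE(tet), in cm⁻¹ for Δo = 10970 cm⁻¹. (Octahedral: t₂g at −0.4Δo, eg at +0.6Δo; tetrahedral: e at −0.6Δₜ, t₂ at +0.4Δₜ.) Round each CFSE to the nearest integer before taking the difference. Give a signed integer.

-1463

Octahedral (high-spin): t₂g¹ eg⁰, CFSE = 1(−0.4) + 0(+0.6) = -0.4Δo = -0.4 × 10970 = -4388 cm⁻¹.
Tetrahedral: e¹ t₂⁰, CFSE = 1(−0.6) + 0(+0.4) = -0.6Δₜ = -0.6 × (4/9) × 10970 = -2925 cm⁻¹.
OSPE = -4388 − (-2925) = -1463 cm⁻¹.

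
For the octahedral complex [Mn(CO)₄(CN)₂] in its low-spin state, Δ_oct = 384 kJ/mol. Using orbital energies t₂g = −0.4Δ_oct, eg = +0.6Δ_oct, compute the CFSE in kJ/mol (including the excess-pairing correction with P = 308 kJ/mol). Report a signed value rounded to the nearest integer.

Ligand charges: 4×(+0) from CO and 2×(-1) from CN⁻ sum to -2; with overall charge +0, Mn is +2.
Group 7 minus oxidation state +2 gives a d⁵ configuration for Mn²⁺.
Electron filling gives t₂g⁵ eg⁰.
The orbital stabilization is -2.0Δ_oct = -2.0 × 384 = -768 kJ/mol.
High-spin d⁵ would be t₂g³ eg² with 0 pairs; low-spin has 2, so 2 excess pairs cost +2P = +616 kJ/mol.
Combining: -768 + 616 = -152 kJ/mol.

-152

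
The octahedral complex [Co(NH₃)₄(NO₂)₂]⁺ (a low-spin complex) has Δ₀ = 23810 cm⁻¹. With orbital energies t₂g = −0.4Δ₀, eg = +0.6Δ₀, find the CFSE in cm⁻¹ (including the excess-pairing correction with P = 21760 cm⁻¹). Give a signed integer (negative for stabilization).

-13624

Ligand charges: 4×(+0) from NH₃ and 2×(-1) from NO₂⁻ sum to -2; with overall charge +1, Co is +3.
Co sits in group 9; removing 3 electrons leaves Co³⁺ with 9 − 3 = 6 d electrons.
The d⁶ electrons fill as t₂g⁶ eg⁰.
CFSE(orbital) = 6×(-0.4Δ₀) + 0×(0.6Δ₀) = -2.4Δ₀; with Δ₀ = 23810 cm⁻¹ that is -57144 cm⁻¹.
Relative to high-spin t₂g⁴ eg² (1 paired), the low-spin configuration has 2 additional pairs, contributing +2 × 21760 = +43520 cm⁻¹.
Combining: -57144 + 43520 = -13624 cm⁻¹.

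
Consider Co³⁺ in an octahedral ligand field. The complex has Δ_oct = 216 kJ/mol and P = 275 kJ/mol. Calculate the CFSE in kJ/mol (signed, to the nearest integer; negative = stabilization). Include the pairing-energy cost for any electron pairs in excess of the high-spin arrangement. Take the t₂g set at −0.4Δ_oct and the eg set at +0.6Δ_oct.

Co³⁺: group 9, so d-count = 9 − 3 = 6.
Since Δ_oct = 216 kJ/mol < P = 275 kJ/mol, the complex adopts the high-spin configuration.
Filling d⁶ accordingly: t₂g⁴ eg².
Orbital CFSE = -0.4Δ_oct = -0.4 × 216 = -86 kJ/mol.
High-spin has no excess pairs, so no pairing correction applies.

-86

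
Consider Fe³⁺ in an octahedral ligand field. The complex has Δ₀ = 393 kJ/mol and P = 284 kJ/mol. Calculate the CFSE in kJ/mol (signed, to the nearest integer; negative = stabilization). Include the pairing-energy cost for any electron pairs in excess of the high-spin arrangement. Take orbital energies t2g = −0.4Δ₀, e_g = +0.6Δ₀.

Group 8 minus oxidation state +3 gives a d⁵ configuration for Fe³⁺.
Δ₀ > P, so pairing is preferred: the ground state is low-spin.
Filling d⁵ accordingly: t2g^5 e_g^0.
Orbital CFSE = -2.0Δ₀ = -2.0 × 393 = -786 kJ/mol.
Excess pairs vs high-spin: 2 − 0 = 2; pairing cost = +568 kJ/mol.
Net CFSE = -786 + 568 = -218 kJ/mol.

-218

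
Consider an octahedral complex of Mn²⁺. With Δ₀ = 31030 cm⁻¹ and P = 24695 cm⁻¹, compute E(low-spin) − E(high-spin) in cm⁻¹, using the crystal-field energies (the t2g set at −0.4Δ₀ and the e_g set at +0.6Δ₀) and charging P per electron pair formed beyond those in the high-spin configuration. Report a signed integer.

-12670

Mn²⁺: group 7, so d-count = 7 − 2 = 5.
In the high-spin limit (t2g^3 e_g^2) the orbital term is 0.0Δ₀ = 0 cm⁻¹, with no excess pairing.
Low-spin t2g^5 e_g^0 gives -2.0Δ₀ = -62060 cm⁻¹, but forming 2 extra pairs costs 2P = 49390 cm⁻¹, so E(LS) = -62060 + 49390 = -12670 cm⁻¹.
E(LS) − E(HS) = -12670 − (0) = -12670 cm⁻¹.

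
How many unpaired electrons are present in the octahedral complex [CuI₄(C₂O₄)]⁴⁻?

Ligand charges: 4×(-1) from I⁻ and 1×(-2) from C₂O₄²⁻ sum to -6; with overall charge -4, Cu is +2.
Cu sits in group 11; removing 2 electrons leaves Cu²⁺ with 11 − 2 = 9 d electrons.
Configuration: t₂g⁶ eg³, giving 1 unpaired electron.

1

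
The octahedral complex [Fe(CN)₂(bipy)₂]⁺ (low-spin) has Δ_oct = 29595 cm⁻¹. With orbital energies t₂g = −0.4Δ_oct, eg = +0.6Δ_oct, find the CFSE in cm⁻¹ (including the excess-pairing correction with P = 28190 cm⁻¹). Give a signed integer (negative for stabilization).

-2810

Ligand charges: 2×(-1) from CN⁻ and 2×(+0) from bipy sum to -2; with overall charge +1, Fe is +3.
Fe sits in group 8; removing 3 electrons leaves Fe³⁺ with 8 − 3 = 5 d electrons.
Configuration: t₂g⁵ eg⁰.
Orbital CFSE = 5(-0.4) + 0(0.6) = -2.0Δ_oct = -2.0 × 29595 = -59190 cm⁻¹.
Pairing penalty: 2 pairs vs 0 in the high-spin reference → 2 extra × P = 56380 cm⁻¹.
Net CFSE = -59190 + 56380 = -2810 cm⁻¹.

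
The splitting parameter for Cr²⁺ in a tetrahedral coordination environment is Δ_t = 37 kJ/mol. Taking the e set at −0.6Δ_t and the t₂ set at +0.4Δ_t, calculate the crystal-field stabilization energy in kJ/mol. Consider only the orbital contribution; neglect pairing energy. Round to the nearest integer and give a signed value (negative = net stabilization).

Cr²⁺: group 6, so d-count = 6 − 2 = 4.
Tetrahedral fields are weak (Δₜ ≈ 4/9 Δₒ), so electrons fill high-spin.
Electron filling gives e² t₂².
CFSE(orbital) = 2×(-0.6Δ_t) + 2×(0.4Δ_t) = -0.4Δ_t; with Δ_t = 37 kJ/mol that is -15 kJ/mol.

-15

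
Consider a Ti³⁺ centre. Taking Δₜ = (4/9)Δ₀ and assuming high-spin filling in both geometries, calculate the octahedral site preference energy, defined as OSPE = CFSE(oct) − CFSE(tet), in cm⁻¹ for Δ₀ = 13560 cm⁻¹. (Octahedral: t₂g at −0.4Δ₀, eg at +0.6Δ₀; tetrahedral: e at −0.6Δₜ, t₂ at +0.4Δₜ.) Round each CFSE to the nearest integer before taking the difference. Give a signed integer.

Ti³⁺: group 4, so d-count = 4 − 3 = 1.
In an octahedral site d¹ (HS) is t2g^1 e_g^0, giving CFSE(oct) = -0.4Δ₀ = -5424 cm⁻¹.
In a tetrahedral site the filling is e^1 t2^0: CFSE(tet) = -0.6Δₜ = -0.6 × (4/9)(13560) = -3616 cm⁻¹.
OSPE = -5424 − (-3616) = -1808 cm⁻¹.

-1808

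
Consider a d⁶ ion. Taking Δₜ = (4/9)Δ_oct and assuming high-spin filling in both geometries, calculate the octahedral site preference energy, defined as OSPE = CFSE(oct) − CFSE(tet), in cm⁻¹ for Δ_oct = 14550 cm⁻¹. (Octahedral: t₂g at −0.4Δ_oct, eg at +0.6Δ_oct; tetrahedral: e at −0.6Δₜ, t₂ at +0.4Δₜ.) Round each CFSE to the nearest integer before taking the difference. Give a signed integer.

Octahedral high-spin t₂g⁴ eg²: CFSE = -0.4 × 14550 = -5820 cm⁻¹.
In a tetrahedral site the filling is e³ t₂³: CFSE(tet) = -0.6Δₜ = -0.6 × (4/9)(14550) = -3880 cm⁻¹.
OSPE = CFSE(oct) − CFSE(tet) = -5820 − (-3880) = -1940 cm⁻¹.

-1940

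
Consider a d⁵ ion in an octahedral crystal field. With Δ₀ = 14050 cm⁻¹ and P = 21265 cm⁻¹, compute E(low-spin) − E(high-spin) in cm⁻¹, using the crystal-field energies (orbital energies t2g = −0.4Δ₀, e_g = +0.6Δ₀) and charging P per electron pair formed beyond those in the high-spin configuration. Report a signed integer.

High-spin: t2g^3 e_g^2, CFSE = 0.0Δ₀ = 0 cm⁻¹.
Low-spin: t2g^5 e_g^0, orbital CFSE = -2.0Δ₀ = -28100 cm⁻¹; plus 2 excess pairs × P = +42530 cm⁻¹; total 14430 cm⁻¹.
Thus E(LS) − E(HS) = 14430 cm⁻¹.

14430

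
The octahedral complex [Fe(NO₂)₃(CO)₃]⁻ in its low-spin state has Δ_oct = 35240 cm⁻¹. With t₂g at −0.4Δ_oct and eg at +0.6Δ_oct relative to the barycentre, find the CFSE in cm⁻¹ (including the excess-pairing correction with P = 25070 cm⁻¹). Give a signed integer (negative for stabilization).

-34436

Ligand charges: 3×(-1) from NO₂⁻ and 3×(+0) from CO sum to -3; with overall charge -1, Fe is +2.
Fe²⁺: group 8, so d-count = 8 − 2 = 6.
The d⁶ electrons fill as t₂g⁶ eg⁰.
The orbital stabilization is -2.4Δ_oct = -2.4 × 35240 = -84576 cm⁻¹.
Relative to high-spin t₂g⁴ eg² (1 paired), the low-spin configuration has 2 additional pairs, contributing +2 × 25070 = +50140 cm⁻¹.
Combining: -84576 + 50140 = -34436 cm⁻¹.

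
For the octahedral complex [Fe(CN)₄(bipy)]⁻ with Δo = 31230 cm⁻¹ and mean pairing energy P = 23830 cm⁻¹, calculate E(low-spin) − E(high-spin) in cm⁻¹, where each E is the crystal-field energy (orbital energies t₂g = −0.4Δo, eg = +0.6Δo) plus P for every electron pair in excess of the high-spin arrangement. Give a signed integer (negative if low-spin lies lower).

Ligand charges: 4×(-1) from CN⁻ and 1×(+0) from bipy sum to -4; with overall charge -1, Fe is +3.
Fe sits in group 8; removing 3 electrons leaves Fe³⁺ with 8 − 3 = 5 d electrons.
High-spin: t₂g³ eg², CFSE = 0.0Δo = 0 cm⁻¹.
Low-spin: t₂g⁵ eg⁰, orbital CFSE = -2.0Δo = -62460 cm⁻¹; plus 2 excess pairs × P = +47660 cm⁻¹; total -14800 cm⁻¹.
The difference is -14800 − (0) = -14800 cm⁻¹, so low-spin lies lower.

-14800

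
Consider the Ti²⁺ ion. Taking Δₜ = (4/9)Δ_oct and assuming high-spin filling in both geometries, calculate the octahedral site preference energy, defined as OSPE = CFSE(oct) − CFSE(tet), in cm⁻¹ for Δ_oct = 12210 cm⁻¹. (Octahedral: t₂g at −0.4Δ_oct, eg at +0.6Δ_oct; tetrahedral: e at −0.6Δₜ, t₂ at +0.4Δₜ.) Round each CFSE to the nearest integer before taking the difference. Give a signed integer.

Ti²⁺: group 4, so d-count = 4 − 2 = 2.
Octahedral (high-spin): t₂g² eg⁰, CFSE = 2(−0.4) + 0(+0.6) = -0.8Δ_oct = -0.8 × 12210 = -9768 cm⁻¹.
In a tetrahedral site the filling is e² t₂⁰: CFSE(tet) = -1.2Δₜ = -1.2 × (4/9)(12210) = -6512 cm⁻¹.
Subtracting, OSPE = -9768 − (-6512) = -3256 cm⁻¹.

-3256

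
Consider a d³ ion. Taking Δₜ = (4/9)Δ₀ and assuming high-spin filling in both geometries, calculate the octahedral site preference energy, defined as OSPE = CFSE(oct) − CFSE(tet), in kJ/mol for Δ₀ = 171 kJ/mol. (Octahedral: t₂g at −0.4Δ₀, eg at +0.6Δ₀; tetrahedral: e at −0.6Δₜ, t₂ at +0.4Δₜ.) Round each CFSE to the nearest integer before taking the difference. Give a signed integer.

Octahedral high-spin t₂g³ eg⁰: CFSE = -1.2 × 171 = -205 kJ/mol.
In a tetrahedral site the filling is e² t₂¹: CFSE(tet) = -0.8Δₜ = -0.8 × (4/9)(171) = -61 kJ/mol.
OSPE = -205 − (-61) = -144 kJ/mol.

-144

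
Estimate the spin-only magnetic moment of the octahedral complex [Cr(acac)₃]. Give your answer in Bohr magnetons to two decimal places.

Each acac⁻ contributes -1; 3 × (-1) = -3. With overall charge +0, Cr is in the +3 oxidation state.
Group 6 minus oxidation state +3 gives a d³ configuration for Cr³⁺.
Configuration: t₂g³ eg⁰ → 3 unpaired electrons.
μ(spin-only) = √[3(3+2)] = √15 ≈ 3.87 Bohr magnetons.

3.87 Bohr magnetons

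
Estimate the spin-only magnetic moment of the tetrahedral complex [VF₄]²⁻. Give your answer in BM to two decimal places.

Each F⁻ contributes -1; 4 × (-1) = -4. With overall charge -2, V is in the +2 oxidation state.
Group 5 minus oxidation state +2 gives a d³ configuration for V²⁺.
With tetrahedral geometry the complex is necessarily high-spin.
Configuration: e² t₂¹ → 3 unpaired electrons.
μ(spin-only) = √[3(3+2)] = √15 ≈ 3.87 BM.

3.87 BM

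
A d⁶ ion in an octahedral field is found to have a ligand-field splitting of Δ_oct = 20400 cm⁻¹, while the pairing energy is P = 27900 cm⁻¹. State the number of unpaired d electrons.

Δ_oct < P, so pairing is avoided: the ground state is high-spin.
Configuration: t₂g⁴ eg².
Unpaired electrons: 4.

4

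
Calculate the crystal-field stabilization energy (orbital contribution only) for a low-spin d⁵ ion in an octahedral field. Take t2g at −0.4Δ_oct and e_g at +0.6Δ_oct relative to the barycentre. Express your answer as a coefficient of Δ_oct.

-2.0 Δ_oct

Configuration: t2g^5 e_g^0.
CFSE = 5(-0.4Δ_oct) + 0(0.6Δ_oct) = -2.0Δ_oct + 0.0Δ_oct = -2.0Δ_oct.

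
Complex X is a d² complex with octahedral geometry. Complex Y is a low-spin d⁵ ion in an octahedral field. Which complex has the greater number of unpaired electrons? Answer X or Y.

X

X: t₂g² eg⁰ → 2 unpaired.
Y: t₂g⁵ eg⁰ → 1 unpaired.
So X has more unpaired electrons.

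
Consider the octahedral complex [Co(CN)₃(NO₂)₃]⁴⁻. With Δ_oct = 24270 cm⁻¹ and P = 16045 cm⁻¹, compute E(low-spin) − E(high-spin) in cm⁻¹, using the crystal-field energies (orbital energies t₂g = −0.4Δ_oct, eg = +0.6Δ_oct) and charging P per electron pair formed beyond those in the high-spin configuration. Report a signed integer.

Ligand charges: 3×(-1) from CN⁻ and 3×(-1) from NO₂⁻ sum to -6; with overall charge -4, Co is +2.
Co sits in group 9; removing 2 electrons leaves Co²⁺ with 9 − 2 = 7 d electrons.
High-spin: t₂g⁵ eg², CFSE = -0.8Δ_oct = -19416 cm⁻¹.
Low-spin t₂g⁶ eg¹ gives -1.8Δ_oct = -43686 cm⁻¹, but forming 1 extra pair costs 1P = 16045 cm⁻¹, so E(LS) = -43686 + 16045 = -27641 cm⁻¹.
Thus E(LS) − E(HS) = -8225 cm⁻¹.

-8225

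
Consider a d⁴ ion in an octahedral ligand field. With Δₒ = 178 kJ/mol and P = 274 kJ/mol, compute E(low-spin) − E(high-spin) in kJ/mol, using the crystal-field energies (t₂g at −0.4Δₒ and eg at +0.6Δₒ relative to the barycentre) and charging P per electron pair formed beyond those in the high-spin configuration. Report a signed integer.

96

In the high-spin limit (t₂g³ eg¹) the orbital term is -0.6Δₒ = -107 kJ/mol, with no excess pairing.
For low-spin the configuration is t₂g⁴ eg⁰: orbital energy -1.6 × 178 = -285 kJ/mol, and 1 additional pair relative to high-spin adds 274 kJ/mol, giving -11 kJ/mol.
The difference is -11 − (-107) = 96 kJ/mol, so high-spin lies lower.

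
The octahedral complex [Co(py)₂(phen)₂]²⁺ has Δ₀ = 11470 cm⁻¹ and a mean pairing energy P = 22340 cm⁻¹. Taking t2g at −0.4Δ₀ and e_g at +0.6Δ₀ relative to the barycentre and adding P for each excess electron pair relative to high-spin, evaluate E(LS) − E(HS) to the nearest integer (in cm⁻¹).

Ligand charges: 2×(+0) from py and 2×(+0) from phen sum to +0; with overall charge +2, Co is +2.
Co sits in group 9; removing 2 electrons leaves Co²⁺ with 9 − 2 = 7 d electrons.
In the high-spin limit (t2g^5 e_g^2) the orbital term is -0.8Δ₀ = -9176 cm⁻¹, with no excess pairing.
For low-spin the configuration is t2g^6 e_g^1: orbital energy -1.8 × 11470 = -20646 cm⁻¹, and 1 additional pair relative to high-spin adds 22340 cm⁻¹, giving 1694 cm⁻¹.
Thus E(LS) − E(HS) = 10870 cm⁻¹.

10870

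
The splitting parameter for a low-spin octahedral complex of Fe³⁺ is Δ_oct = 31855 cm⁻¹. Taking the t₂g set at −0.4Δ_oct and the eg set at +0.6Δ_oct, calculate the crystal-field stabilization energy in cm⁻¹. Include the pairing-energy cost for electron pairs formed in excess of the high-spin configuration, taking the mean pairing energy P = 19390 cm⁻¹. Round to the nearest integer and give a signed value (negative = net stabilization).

Fe sits in group 8; removing 3 electrons leaves Fe³⁺ with 8 − 3 = 5 d electrons.
The d⁵ electrons fill as t₂g⁵ eg⁰.
Orbital CFSE = 5(-0.4) + 0(0.6) = -2.0Δ_oct = -2.0 × 31855 = -63710 cm⁻¹.
Relative to high-spin t₂g³ eg² (0 paired), the low-spin configuration has 2 additional pairs, contributing +2 × 19390 = +38780 cm⁻¹.
Overall CFSE = -63710 + 38780 = -24930 cm⁻¹.

-24930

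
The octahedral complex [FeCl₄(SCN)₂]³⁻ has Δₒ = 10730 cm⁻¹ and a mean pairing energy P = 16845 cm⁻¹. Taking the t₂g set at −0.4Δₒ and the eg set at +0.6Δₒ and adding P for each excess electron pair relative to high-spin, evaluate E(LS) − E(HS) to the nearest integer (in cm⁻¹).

12230

Ligand charges: 4×(-1) from Cl⁻ and 2×(-1) from SCN⁻ sum to -6; with overall charge -3, Fe is +3.
Fe sits in group 8; removing 3 electrons leaves Fe³⁺ with 8 − 3 = 5 d electrons.
High-spin d⁵ fills as t₂g³ eg² with CFSE 3(−0.4) + 2(+0.6) = 0.0Δₒ = 0 cm⁻¹.
Low-spin: t₂g⁵ eg⁰, orbital CFSE = -2.0Δₒ = -21460 cm⁻¹; plus 2 excess pairs × P = +33690 cm⁻¹; total 12230 cm⁻¹.
E(LS) − E(HS) = 12230 − (0) = 12230 cm⁻¹.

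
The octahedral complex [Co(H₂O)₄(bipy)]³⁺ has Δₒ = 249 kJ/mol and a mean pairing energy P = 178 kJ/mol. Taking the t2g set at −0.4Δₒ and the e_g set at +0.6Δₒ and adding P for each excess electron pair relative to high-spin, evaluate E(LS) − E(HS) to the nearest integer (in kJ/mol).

Ligand charges: 4×(+0) from H₂O and 1×(+0) from bipy sum to +0; with overall charge +3, Co is +3.
Co sits in group 9; removing 3 electrons leaves Co³⁺ with 9 − 3 = 6 d electrons.
In the high-spin limit (t2g^4 e_g^2) the orbital term is -0.4Δₒ = -100 kJ/mol, with no excess pairing.
For low-spin the configuration is t2g^6 e_g^0: orbital energy -2.4 × 249 = -598 kJ/mol, and 2 additional pairs relative to high-spin add 356 kJ/mol, giving -242 kJ/mol.
The difference is -242 − (-100) = -142 kJ/mol, so low-spin lies lower.

-142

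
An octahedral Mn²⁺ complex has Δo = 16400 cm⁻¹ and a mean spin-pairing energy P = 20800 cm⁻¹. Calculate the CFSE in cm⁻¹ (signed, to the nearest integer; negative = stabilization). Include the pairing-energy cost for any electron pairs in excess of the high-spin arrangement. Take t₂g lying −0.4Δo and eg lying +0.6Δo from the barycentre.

0

Group 7 minus oxidation state +2 gives a d⁵ configuration for Mn²⁺.
Since Δo = 16400 cm⁻¹ < P = 20800 cm⁻¹, the complex adopts the high-spin configuration.
That gives t₂g³ eg².
Orbital CFSE = 0.0Δo = 0.0 × 16400 = 0 cm⁻¹.
High-spin has no excess pairs, so no pairing correction applies.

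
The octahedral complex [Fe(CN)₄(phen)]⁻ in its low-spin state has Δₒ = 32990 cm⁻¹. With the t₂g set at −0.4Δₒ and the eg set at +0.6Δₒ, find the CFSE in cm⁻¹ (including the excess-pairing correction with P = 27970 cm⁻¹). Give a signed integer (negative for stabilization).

Ligand charges: 4×(-1) from CN⁻ and 1×(+0) from phen sum to -4; with overall charge -1, Fe is +3.
Group 8 minus oxidation state +3 gives a d⁵ configuration for Fe³⁺.
Configuration: t₂g⁵ eg⁰.
The orbital stabilization is -2.0Δₒ = -2.0 × 32990 = -65980 cm⁻¹.
High-spin d⁵ would be t₂g³ eg² with 0 pairs; low-spin has 2, so 2 excess pairs cost +2P = +55940 cm⁻¹.
Overall CFSE = -65980 + 55940 = -10040 cm⁻¹.

-10040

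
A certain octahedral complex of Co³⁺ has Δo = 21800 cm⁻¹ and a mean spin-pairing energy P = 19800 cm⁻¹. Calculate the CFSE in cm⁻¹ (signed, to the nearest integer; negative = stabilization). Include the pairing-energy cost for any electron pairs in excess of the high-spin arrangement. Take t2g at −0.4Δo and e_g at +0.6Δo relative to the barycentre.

-12720

Co sits in group 9; removing 3 electrons leaves Co³⁺ with 9 − 3 = 6 d electrons.
With Δo > P the complex is low-spin.
Configuration: t2g^6 e_g^0.
Orbital CFSE = -2.4Δo = -2.4 × 21800 = -52320 cm⁻¹.
Excess pairs vs high-spin: 3 − 1 = 2; pairing cost = +39600 cm⁻¹.
Net CFSE = -52320 + 39600 = -12720 cm⁻¹.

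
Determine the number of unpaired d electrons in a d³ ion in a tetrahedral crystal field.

3

Tetrahedral splitting is small, so the complex is high-spin.
Configuration: e² t₂¹, giving 3 unpaired electrons.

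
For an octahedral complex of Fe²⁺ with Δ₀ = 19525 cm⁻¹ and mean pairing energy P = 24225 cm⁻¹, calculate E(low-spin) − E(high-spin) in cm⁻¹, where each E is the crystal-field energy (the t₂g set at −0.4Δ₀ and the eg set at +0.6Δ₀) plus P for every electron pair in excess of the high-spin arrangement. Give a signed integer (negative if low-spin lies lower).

9400

Group 8 minus oxidation state +2 gives a d⁶ configuration for Fe²⁺.
In the high-spin limit (t₂g⁴ eg²) the orbital term is -0.4Δ₀ = -7810 cm⁻¹, with no excess pairing.
For low-spin the configuration is t₂g⁶ eg⁰: orbital energy -2.4 × 19525 = -46860 cm⁻¹, and 2 additional pairs relative to high-spin add 48450 cm⁻¹, giving 1590 cm⁻¹.
The difference is 1590 − (-7810) = 9400 cm⁻¹, so high-spin lies lower.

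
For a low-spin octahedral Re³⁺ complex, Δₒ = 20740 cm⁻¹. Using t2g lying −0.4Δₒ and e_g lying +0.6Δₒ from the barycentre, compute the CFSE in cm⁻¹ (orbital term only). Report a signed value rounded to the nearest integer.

-33184

Re³⁺: group 7, so d-count = 7 − 3 = 4.
The d⁴ electrons fill as t2g^4 e_g^0.
The orbital stabilization is -1.6Δₒ = -1.6 × 20740 = -33184 cm⁻¹.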